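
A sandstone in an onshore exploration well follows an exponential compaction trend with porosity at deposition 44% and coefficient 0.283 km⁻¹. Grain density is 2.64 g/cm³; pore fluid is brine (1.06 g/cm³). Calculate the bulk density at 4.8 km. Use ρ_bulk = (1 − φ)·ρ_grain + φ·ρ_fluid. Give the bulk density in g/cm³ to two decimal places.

Porosity at depth: n = 0.44·exp(−0.283×4.8) = 0.44×0.2571 = 0.1131
Bulk density: ρ_b = (1−n)ρ_g + n·ρ_f = 0.8869×2.64 + 0.1131×1.06
       = 2.341 + 0.120 = 2.461 g/cm³

2.46 g/cm³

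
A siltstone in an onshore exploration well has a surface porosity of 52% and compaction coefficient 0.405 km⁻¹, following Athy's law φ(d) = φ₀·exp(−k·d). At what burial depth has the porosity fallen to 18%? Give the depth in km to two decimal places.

Invert Athy's law: d = ln(φ₀/φ) / k
d = ln(0.52/0.18) / 0.405 = ln(2.889) / 0.405 = 1.0609 / 0.405 = 2.619 km

2.62 km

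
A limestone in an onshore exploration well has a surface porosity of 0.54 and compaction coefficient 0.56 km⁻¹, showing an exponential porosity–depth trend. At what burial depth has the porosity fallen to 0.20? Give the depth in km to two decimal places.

Invert Athy's law: d = ln(n₀/n) / β
d = ln(0.54/0.2) / 0.56 = ln(2.7) / 0.56 = 0.9933 / 0.56 = 1.774 km

1.77 km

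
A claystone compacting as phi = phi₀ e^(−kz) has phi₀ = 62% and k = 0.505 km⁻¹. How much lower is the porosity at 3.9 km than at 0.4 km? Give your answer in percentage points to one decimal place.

phi(0.4) = 0.62·e^(−0.505×0.4) = 0.5066
phi(3.9) = 0.62·e^(−0.505×3.9) = 0.0865
Δphi = 0.5066 − 0.0865 = 0.4201

42.0 percentage points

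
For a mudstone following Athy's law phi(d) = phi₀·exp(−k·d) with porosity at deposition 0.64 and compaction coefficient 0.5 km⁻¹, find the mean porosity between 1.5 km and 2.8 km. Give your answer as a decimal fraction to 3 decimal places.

0.222

⟨phi⟩ = (1/(d₂−d₁)) ∫ phi₀ e^(−kd) dd = phi₀·(e^(−k·d₁) − e^(−k·d₂)) / (k·(d₂−d₁))
e^(−0.5×1.5) = 0.4724; e^(−0.5×2.8) = 0.2466
⟨phi⟩ = 0.64 × (0.4724 − 0.2466) / (0.5 × 1.3) = 0.64 × 0.3473 = 0.2223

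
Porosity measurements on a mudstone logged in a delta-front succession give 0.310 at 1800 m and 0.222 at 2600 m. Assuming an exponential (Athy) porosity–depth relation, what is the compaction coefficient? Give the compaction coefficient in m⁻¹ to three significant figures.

Working in km (1 km = 1000 m; k in km⁻¹ = k in m⁻¹ × 1000):
Athy: φ(Z) = φ₀ e^(−kZ) ⇒ φ₁/φ₂ = e^{k(Z₂−Z₁)} ⇒ k = ln(φ₁/φ₂)/(Z₂−Z₁)
k = ln(0.31/0.222) / (2.6 − 1.8) = ln(1.396) / 0.8 = 0.3339 / 0.8 = 0.4174 km⁻¹

0.000417 m⁻¹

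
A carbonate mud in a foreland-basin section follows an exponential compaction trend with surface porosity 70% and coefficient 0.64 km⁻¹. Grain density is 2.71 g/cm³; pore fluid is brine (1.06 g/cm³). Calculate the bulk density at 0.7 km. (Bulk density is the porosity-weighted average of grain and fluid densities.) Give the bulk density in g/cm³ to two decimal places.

1.97 g/cm³

Porosity at depth: phi = 0.7·exp(−0.64×0.7) = 0.7×0.6389 = 0.4472
Bulk density: ρ_b = (1−phi)ρ_g + phi·ρ_f = 0.5528×2.71 + 0.4472×1.06
       = 1.498 + 0.474 = 1.972 g/cm³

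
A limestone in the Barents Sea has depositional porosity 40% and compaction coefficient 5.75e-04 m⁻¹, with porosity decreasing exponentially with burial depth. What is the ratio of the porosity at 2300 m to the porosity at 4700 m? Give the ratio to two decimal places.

3.97

Working in km (1 km = 1000 m; c in km⁻¹ = c in m⁻¹ × 1000):
phi(d₁)/phi(d₂) = e^(−c·d₁)/e^(−c·d₂) = e^{c(d₂−d₁)}
= exp(0.575 × 2.4) = exp(1.38) = 3.9749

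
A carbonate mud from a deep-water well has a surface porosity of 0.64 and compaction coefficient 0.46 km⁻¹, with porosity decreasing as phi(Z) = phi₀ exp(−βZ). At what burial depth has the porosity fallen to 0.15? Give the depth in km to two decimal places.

3.15 km

Invert Athy's law: Z = ln(phi₀/phi) / β
Z = ln(0.64/0.15) / 0.46 = ln(4.267) / 0.46 = 1.4508 / 0.46 = 3.154 km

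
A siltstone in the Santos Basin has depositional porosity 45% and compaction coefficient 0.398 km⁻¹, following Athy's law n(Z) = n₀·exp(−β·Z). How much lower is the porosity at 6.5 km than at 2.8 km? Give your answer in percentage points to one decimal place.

n(2.8) = 0.45·e^(−0.398×2.8) = 0.1477
n(6.5) = 0.45·e^(−0.398×6.5) = 0.0339
Δn = 0.1477 − 0.0339 = 0.1138

11.4 percentage points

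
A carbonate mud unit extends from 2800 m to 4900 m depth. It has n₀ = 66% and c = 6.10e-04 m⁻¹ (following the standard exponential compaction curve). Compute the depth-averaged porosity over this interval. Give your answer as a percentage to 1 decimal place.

6.7%

Working in km (1 km = 1000 m; c in km⁻¹ = c in m⁻¹ × 1000):
⟨n⟩ = (1/(Z₂−Z₁)) ∫ n₀ e^(−cZ) dZ = n₀·(e^(−c·Z₁) − e^(−c·Z₂)) / (c·(Z₂−Z₁))
e^(−0.61×2.8) = 0.1812; e^(−0.61×4.9) = 0.0503
⟨n⟩ = 0.66 × (0.1812 − 0.0503) / (0.61 × 2.1) = 0.66 × 0.1022 = 0.0674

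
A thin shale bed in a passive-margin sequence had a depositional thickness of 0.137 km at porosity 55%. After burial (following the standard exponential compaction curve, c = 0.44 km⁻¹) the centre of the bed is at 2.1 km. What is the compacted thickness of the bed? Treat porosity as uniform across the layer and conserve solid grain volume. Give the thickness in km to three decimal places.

Porosity at 2.1 km: φ = 0.55·exp(−0.44×2.1) = 0.2183
Solid-volume conservation: h(1−φ) = h₀(1−φ₀) ⇒ h = h₀·(1−φ₀)/(1−φ)
h = 0.137 × (1 − 0.55)/(1 − 0.2183) = 0.137 × 0.5757 = 0.0789 km

0.079 km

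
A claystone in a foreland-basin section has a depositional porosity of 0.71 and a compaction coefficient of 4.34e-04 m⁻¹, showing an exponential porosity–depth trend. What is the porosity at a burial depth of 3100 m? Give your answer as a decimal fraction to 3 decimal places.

0.185

Working in km (1 km = 1000 m; k in km⁻¹ = k in m⁻¹ × 1000):
n = n₀·exp(−k·d) = 0.71 × exp(−0.434 × 3.1) = 0.71 × exp(−1.345)
  = 0.71 × 0.2604 = 0.1849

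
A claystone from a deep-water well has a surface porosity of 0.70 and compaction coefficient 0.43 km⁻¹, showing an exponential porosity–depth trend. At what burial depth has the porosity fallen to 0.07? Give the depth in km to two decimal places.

5.35 km

Invert Athy's law: d = ln(φ₀/φ) / β
d = ln(0.7/0.07) / 0.43 = ln(10) / 0.43 = 2.3026 / 0.43 = 5.355 km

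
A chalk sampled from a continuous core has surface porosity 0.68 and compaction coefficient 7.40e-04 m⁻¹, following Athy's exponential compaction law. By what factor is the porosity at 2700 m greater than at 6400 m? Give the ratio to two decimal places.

15.46

Working in km (1 km = 1000 m; c in km⁻¹ = c in m⁻¹ × 1000):
n(Z₁)/n(Z₂) = e^(−c·Z₁)/e^(−c·Z₂) = e^{c(Z₂−Z₁)}
= exp(0.74 × 3.7) = exp(2.738) = 15.4560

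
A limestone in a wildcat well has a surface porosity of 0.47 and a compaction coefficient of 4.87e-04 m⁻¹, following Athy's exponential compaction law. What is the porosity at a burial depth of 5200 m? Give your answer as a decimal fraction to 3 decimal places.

Working in km (1 km = 1000 m; β in km⁻¹ = β in m⁻¹ × 1000):
φ = φ₀·exp(−β·d) = 0.47 × exp(−0.487 × 5.2) = 0.47 × exp(−2.532)
  = 0.47 × 0.0795 = 0.0373

0.037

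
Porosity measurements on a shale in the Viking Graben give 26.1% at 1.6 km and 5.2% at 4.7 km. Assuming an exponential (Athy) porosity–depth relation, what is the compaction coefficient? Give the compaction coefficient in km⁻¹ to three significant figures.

0.520 km⁻¹

Athy: n(d) = n₀ e^(−cd) ⇒ n₁/n₂ = e^{c(d₂−d₁)} ⇒ c = ln(n₁/n₂)/(d₂−d₁)
c = ln(0.261/0.052) / (4.7 − 1.6) = ln(5.019) / 3.1 = 1.6133 / 3.1 = 0.5204 km⁻¹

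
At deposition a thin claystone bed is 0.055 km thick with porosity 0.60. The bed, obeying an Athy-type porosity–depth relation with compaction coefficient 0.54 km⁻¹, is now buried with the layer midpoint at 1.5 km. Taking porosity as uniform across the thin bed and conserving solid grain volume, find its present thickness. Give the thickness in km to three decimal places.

0.030 km

Porosity at 1.5 km: φ = 0.6·exp(−0.54×1.5) = 0.2669
Solid-volume conservation: h(1−φ) = h₀(1−φ₀) ⇒ h = h₀·(1−φ₀)/(1−φ)
h = 0.055 × (1 − 0.6)/(1 − 0.2669) = 0.055 × 0.5456 = 0.0300 km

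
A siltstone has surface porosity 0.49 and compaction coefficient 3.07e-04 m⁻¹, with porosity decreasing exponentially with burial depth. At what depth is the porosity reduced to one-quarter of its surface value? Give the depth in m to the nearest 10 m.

4520 m

Working in km (1 km = 1000 m; β in km⁻¹ = β in m⁻¹ × 1000):
phi/phi₀ = 1/4 ⇒ exp(−β·z) = 1/4 ⇒ z = ln(4) / β
z = 1.3863 / 0.307 = 4.516 km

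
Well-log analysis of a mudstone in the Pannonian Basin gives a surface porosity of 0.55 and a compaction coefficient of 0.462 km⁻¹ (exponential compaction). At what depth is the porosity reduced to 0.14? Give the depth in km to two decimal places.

2.96 km

Invert Athy's law: Z = ln(phi₀/phi) / c
Z = ln(0.55/0.14) / 0.462 = ln(3.929) / 0.462 = 1.3683 / 0.462 = 2.962 km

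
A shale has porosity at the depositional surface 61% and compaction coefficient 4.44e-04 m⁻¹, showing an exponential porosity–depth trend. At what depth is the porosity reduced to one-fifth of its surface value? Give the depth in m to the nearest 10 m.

Working in km (1 km = 1000 m; k in km⁻¹ = k in m⁻¹ × 1000):
n/n₀ = 1/5 ⇒ exp(−k·d) = 1/5 ⇒ d = ln(5) / k
d = 1.6094 / 0.444 = 3.625 km

3620 m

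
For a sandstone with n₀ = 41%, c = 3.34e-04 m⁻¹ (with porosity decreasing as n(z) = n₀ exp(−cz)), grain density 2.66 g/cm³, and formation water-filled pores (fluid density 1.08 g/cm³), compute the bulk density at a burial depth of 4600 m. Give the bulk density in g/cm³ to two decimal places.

Working in km (1 km = 1000 m; c in km⁻¹ = c in m⁻¹ × 1000):
Porosity at depth: n = 0.41·exp(−0.334×4.6) = 0.41×0.2152 = 0.0882
Bulk density: ρ_b = (1−n)ρ_g + n·ρ_f = 0.9118×2.66 + 0.0882×1.08
       = 2.425 + 0.095 = 2.521 g/cm³

2.52 g/cm³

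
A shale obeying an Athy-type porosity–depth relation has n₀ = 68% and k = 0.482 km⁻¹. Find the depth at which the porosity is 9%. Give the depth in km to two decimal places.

Invert Athy's law: Z = ln(n₀/n) / k
Z = ln(0.68/0.09) / 0.482 = ln(7.556) / 0.482 = 2.0223 / 0.482 = 4.196 km

4.20 km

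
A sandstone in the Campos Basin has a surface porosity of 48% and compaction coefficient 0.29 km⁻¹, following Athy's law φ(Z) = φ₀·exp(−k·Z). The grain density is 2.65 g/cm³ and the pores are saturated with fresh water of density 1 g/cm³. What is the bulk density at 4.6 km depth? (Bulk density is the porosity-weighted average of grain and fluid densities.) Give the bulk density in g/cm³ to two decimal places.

Porosity at depth: φ = 0.48·exp(−0.29×4.6) = 0.48×0.2634 = 0.1264
Bulk density: ρ_b = (1−φ)ρ_g + φ·ρ_f = 0.8736×2.65 + 0.1264×1
       = 2.315 + 0.126 = 2.441 g/cm³

2.44 g/cm³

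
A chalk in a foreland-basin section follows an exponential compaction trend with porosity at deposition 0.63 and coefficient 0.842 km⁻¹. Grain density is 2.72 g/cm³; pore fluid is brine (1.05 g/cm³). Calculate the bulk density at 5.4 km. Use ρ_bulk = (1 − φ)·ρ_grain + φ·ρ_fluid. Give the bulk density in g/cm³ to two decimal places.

2.71 g/cm³

Porosity at depth: φ = 0.63·exp(−0.842×5.4) = 0.63×0.0106 = 0.0067
Bulk density: ρ_b = (1−φ)ρ_g + φ·ρ_f = 0.9933×2.72 + 0.0067×1.05
       = 2.702 + 0.007 = 2.709 g/cm³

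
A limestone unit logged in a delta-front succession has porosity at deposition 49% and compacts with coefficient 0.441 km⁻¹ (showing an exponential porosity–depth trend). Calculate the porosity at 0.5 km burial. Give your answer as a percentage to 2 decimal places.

phi = phi₀·exp(−c·d) = 0.49 × exp(−0.441 × 0.5) = 0.49 × exp(−0.2205)
  = 0.49 × 0.8021 = 0.3930

39.30%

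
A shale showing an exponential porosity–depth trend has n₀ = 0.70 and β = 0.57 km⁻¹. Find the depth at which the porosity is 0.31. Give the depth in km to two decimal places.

Invert Athy's law: Z = ln(n₀/n) / β
Z = ln(0.7/0.31) / 0.57 = ln(2.258) / 0.57 = 0.8145 / 0.57 = 1.429 km

1.43 km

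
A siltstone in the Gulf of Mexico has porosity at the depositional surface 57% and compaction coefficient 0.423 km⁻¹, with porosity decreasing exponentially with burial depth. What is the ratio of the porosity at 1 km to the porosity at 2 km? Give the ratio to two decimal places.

phi(z₁)/phi(z₂) = e^(−β·z₁)/e^(−β·z₂) = e^{β(z₂−z₁)}
= exp(0.423 × 1) = exp(0.423) = 1.5265

1.53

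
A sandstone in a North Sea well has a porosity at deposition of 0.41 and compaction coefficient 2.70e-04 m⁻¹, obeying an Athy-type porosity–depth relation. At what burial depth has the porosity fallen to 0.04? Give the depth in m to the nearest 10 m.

8620 m

Working in km (1 km = 1000 m; c in km⁻¹ = c in m⁻¹ × 1000):
Invert Athy's law: z = ln(φ₀/φ) / c
z = ln(0.41/0.04) / 0.27 = ln(10.25) / 0.27 = 2.3273 / 0.27 = 8.620 km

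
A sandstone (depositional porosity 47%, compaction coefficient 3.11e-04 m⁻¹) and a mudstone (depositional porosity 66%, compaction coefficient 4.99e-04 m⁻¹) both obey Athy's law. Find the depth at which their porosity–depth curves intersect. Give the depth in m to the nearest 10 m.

Working in km (1 km = 1000 m; k in km⁻¹ = k in m⁻¹ × 1000):
Set phi₀ₐ e^(−kₐd) = phi₀ᵦ e^(−kᵦd) ⇒ ln(phi₀ₐ/phi₀ᵦ) = (kₐ − kᵦ)·d
d = ln(0.47/0.66) / (0.311 − 0.499) = -0.3395 / -0.188 = 1.806 km

1810 m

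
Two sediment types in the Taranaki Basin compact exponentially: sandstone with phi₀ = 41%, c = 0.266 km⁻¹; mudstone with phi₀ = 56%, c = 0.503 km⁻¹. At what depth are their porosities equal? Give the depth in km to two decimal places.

1.32 km

Set phi₀ₐ e^(−cₐZ) = phi₀ᵦ e^(−cᵦZ) ⇒ ln(phi₀ₐ/phi₀ᵦ) = (cₐ − cᵦ)·Z
Z = ln(0.41/0.56) / (0.266 − 0.503) = -0.3118 / -0.237 = 1.316 km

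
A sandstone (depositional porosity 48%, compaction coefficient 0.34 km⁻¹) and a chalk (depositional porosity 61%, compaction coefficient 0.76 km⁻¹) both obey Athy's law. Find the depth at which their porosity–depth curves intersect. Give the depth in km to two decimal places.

0.57 km

Set phi₀ₐ e^(−βₐd) = phi₀ᵦ e^(−βᵦd) ⇒ ln(phi₀ₐ/phi₀ᵦ) = (βₐ − βᵦ)·d
d = ln(0.48/0.61) / (0.34 − 0.76) = -0.2397 / -0.42 = 0.571 km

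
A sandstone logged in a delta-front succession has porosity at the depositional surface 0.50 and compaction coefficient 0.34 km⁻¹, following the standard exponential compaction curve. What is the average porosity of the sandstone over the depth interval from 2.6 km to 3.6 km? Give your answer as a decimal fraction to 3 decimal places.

0.175

⟨phi⟩ = (1/(z₂−z₁)) ∫ phi₀ e^(−cz) dz = phi₀·(e^(−c·z₁) − e^(−c·z₂)) / (c·(z₂−z₁))
e^(−0.34×2.6) = 0.4131; e^(−0.34×3.6) = 0.2941
⟨phi⟩ = 0.5 × (0.4131 − 0.2941) / (0.34 × 1) = 0.5 × 0.3502 = 0.1751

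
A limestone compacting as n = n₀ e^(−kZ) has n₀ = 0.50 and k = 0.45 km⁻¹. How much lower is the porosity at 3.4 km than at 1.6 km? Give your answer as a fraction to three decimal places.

0.135

n(1.6) = 0.5·e^(−0.45×1.6) = 0.2434
n(3.4) = 0.5·e^(−0.45×3.4) = 0.1083
Δn = 0.2434 − 0.1083 = 0.1351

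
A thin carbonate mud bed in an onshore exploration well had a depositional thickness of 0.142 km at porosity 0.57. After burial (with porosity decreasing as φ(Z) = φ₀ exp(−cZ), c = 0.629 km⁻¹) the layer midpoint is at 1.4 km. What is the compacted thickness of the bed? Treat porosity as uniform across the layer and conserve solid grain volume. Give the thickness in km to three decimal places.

Porosity at 1.4 km: φ = 0.57·exp(−0.629×1.4) = 0.2363
Solid-volume conservation: h(1−φ) = h₀(1−φ₀) ⇒ h = h₀·(1−φ₀)/(1−φ)
h = 0.142 × (1 − 0.57)/(1 − 0.2363) = 0.142 × 0.5630 = 0.0800 km

0.080 km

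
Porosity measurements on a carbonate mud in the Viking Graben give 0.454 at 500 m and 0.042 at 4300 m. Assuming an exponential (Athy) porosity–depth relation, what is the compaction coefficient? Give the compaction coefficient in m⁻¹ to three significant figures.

Working in km (1 km = 1000 m; k in km⁻¹ = k in m⁻¹ × 1000):
Athy: n(Z) = n₀ e^(−kZ) ⇒ n₁/n₂ = e^{k(Z₂−Z₁)} ⇒ k = ln(n₁/n₂)/(Z₂−Z₁)
k = ln(0.454/0.042) / (4.3 − 0.5) = ln(10.81) / 3.8 = 2.3804 / 3.8 = 0.6264 km⁻¹

0.000626 m⁻¹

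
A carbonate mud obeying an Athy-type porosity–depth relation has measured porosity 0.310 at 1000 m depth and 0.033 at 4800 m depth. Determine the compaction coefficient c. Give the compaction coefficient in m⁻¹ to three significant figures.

Working in km (1 km = 1000 m; c in km⁻¹ = c in m⁻¹ × 1000):
Athy: phi(Z) = phi₀ e^(−cZ) ⇒ phi₁/phi₂ = e^{c(Z₂−Z₁)} ⇒ c = ln(phi₁/phi₂)/(Z₂−Z₁)
c = ln(0.31/0.033) / (4.8 − 1) = ln(9.394) / 3.8 = 2.2401 / 3.8 = 0.5895 km⁻¹

0.000589 m⁻¹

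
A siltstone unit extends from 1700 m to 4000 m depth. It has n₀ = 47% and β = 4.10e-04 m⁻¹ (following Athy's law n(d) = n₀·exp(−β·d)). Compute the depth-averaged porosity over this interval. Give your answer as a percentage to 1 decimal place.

Working in km (1 km = 1000 m; β in km⁻¹ = β in m⁻¹ × 1000):
⟨n⟩ = (1/(d₂−d₁)) ∫ n₀ e^(−βd) dd = n₀·(e^(−β·d₁) − e^(−β·d₂)) / (β·(d₂−d₁))
e^(−0.41×1.7) = 0.4981; e^(−0.41×4) = 0.1940
⟨n⟩ = 0.47 × (0.4981 − 0.1940) / (0.41 × 2.3) = 0.47 × 0.3225 = 0.1516

15.2%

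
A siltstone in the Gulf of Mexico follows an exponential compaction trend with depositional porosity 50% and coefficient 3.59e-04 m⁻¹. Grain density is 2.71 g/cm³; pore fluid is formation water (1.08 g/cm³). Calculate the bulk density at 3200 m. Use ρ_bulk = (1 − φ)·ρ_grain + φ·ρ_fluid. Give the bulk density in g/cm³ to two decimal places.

2.45 g/cm³

Working in km (1 km = 1000 m; k in km⁻¹ = k in m⁻¹ × 1000):
Porosity at depth: phi = 0.5·exp(−0.359×3.2) = 0.5×0.3170 = 0.1585
Bulk density: ρ_b = (1−phi)ρ_g + phi·ρ_f = 0.8415×2.71 + 0.1585×1.08
       = 2.280 + 0.171 = 2.452 g/cm³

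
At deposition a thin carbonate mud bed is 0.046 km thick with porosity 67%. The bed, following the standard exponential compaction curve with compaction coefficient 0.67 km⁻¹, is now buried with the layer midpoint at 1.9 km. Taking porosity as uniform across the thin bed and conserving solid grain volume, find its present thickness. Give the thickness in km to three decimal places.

0.019 km

Porosity at 1.9 km: phi = 0.67·exp(−0.67×1.9) = 0.1876
Solid-volume conservation: h(1−phi) = h₀(1−phi₀) ⇒ h = h₀·(1−phi₀)/(1−phi)
h = 0.046 × (1 − 0.67)/(1 − 0.1876) = 0.046 × 0.4062 = 0.0187 km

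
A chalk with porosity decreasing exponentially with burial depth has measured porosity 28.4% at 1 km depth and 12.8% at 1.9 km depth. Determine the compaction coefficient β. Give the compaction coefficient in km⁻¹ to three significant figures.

Athy: phi(z) = phi₀ e^(−βz) ⇒ phi₁/phi₂ = e^{β(z₂−z₁)} ⇒ β = ln(phi₁/phi₂)/(z₂−z₁)
β = ln(0.284/0.128) / (1.9 − 1) = ln(2.219) / 0.9 = 0.7969 / 0.9 = 0.8855 km⁻¹

0.885 km⁻¹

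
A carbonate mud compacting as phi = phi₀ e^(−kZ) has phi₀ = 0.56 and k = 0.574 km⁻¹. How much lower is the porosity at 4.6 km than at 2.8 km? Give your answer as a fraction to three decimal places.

0.072

phi(2.8) = 0.56·e^(−0.574×2.8) = 0.1123
phi(4.6) = 0.56·e^(−0.574×4.6) = 0.0399
Δphi = 0.1123 − 0.0399 = 0.0723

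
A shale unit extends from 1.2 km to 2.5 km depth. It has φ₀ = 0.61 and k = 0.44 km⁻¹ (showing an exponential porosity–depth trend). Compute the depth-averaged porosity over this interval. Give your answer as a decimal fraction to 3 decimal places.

⟨φ⟩ = (1/(d₂−d₁)) ∫ φ₀ e^(−kd) dd = φ₀·(e^(−k·d₁) − e^(−k·d₂)) / (k·(d₂−d₁))
e^(−0.44×1.2) = 0.5898; e^(−0.44×2.5) = 0.3329
⟨φ⟩ = 0.61 × (0.5898 − 0.3329) / (0.44 × 1.3) = 0.61 × 0.4491 = 0.2740

0.274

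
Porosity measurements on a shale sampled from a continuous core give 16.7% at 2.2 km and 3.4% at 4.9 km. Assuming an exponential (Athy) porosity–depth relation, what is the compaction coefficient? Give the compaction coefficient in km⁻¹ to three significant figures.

0.589 km⁻¹

Athy: phi(z) = phi₀ e^(−kz) ⇒ phi₁/phi₂ = e^{k(z₂−z₁)} ⇒ k = ln(phi₁/phi₂)/(z₂−z₁)
k = ln(0.167/0.034) / (4.9 − 2.2) = ln(4.912) / 2.7 = 1.5916 / 2.7 = 0.5895 km⁻¹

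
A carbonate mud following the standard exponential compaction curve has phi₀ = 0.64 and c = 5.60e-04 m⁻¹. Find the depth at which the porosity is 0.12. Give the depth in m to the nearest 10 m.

Working in km (1 km = 1000 m; c in km⁻¹ = c in m⁻¹ × 1000):
Invert Athy's law: Z = ln(phi₀/phi) / c
Z = ln(0.64/0.12) / 0.56 = ln(5.333) / 0.56 = 1.6740 / 0.56 = 2.989 km

2990 m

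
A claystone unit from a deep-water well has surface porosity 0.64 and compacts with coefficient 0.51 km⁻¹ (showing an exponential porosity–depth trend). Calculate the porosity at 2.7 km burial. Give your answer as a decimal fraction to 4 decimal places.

φ = φ₀·exp(−c·z) = 0.64 × exp(−0.51 × 2.7) = 0.64 × exp(−1.377)
  = 0.64 × 0.2523 = 0.1615

0.1615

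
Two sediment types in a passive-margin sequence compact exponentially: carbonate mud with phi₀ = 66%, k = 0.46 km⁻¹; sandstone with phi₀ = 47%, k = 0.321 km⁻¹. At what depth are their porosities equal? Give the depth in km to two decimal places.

Set phi₀ₐ e^(−kₐd) = phi₀ᵦ e^(−kᵦd) ⇒ ln(phi₀ₐ/phi₀ᵦ) = (kₐ − kᵦ)·d
d = ln(0.66/0.47) / (0.46 − 0.321) = 0.3395 / 0.139 = 2.442 km

2.44 km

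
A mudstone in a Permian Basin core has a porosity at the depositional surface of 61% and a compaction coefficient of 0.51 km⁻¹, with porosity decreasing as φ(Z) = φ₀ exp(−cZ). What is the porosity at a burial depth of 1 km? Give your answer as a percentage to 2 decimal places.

36.63%

φ = φ₀·exp(−c·Z) = 0.61 × exp(−0.51 × 1) = 0.61 × exp(−0.51)
  = 0.61 × 0.6005 = 0.3663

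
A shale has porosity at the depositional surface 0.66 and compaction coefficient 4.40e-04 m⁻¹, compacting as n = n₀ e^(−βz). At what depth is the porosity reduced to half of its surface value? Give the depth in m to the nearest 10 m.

Working in km (1 km = 1000 m; β in km⁻¹ = β in m⁻¹ × 1000):
n/n₀ = 1/2 ⇒ exp(−β·z) = 1/2 ⇒ z = ln(2) / β
z = 0.6931 / 0.44 = 1.575 km

1580 m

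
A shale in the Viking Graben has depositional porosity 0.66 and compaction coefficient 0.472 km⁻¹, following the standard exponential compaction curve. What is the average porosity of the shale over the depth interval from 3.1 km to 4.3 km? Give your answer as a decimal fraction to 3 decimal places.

0.117

⟨φ⟩ = (1/(Z₂−Z₁)) ∫ φ₀ e^(−kZ) dZ = φ₀·(e^(−k·Z₁) − e^(−k·Z₂)) / (k·(Z₂−Z₁))
e^(−0.472×3.1) = 0.2315; e^(−0.472×4.3) = 0.1314
⟨φ⟩ = 0.66 × (0.2315 − 0.1314) / (0.472 × 1.2) = 0.66 × 0.1767 = 0.1166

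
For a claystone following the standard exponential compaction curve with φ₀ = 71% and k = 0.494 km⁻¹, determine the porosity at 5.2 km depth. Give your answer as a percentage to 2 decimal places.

5.44%

φ = φ₀·exp(−k·z) = 0.71 × exp(−0.494 × 5.2) = 0.71 × exp(−2.569)
  = 0.71 × 0.0766 = 0.0544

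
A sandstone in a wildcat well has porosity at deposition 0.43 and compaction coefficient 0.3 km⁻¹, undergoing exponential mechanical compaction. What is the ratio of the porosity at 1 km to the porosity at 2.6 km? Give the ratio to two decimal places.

n(z₁)/n(z₂) = e^(−k·z₁)/e^(−k·z₂) = e^{k(z₂−z₁)}
= exp(0.3 × 1.6) = exp(0.48) = 1.6161

1.62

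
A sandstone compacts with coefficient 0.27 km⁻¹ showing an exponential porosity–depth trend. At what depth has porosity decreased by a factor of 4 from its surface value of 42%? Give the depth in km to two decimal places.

n/n₀ = 1/4 ⇒ exp(−β·Z) = 1/4 ⇒ Z = ln(4) / β
Z = 1.3863 / 0.27 = 5.134 km

5.13 km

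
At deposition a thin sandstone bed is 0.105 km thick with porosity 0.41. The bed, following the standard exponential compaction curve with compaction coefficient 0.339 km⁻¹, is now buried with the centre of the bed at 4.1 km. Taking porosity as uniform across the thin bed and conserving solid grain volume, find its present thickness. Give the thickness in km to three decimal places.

0.069 km

Porosity at 4.1 km: φ = 0.41·exp(−0.339×4.1) = 0.1021
Solid-volume conservation: h(1−φ) = h₀(1−φ₀) ⇒ h = h₀·(1−φ₀)/(1−φ)
h = 0.105 × (1 − 0.41)/(1 − 0.1021) = 0.105 × 0.6571 = 0.0690 km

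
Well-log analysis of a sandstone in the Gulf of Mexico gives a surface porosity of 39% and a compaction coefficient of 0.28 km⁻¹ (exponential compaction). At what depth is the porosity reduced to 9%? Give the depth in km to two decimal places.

Invert Athy's law: d = ln(φ₀/φ) / c
d = ln(0.39/0.09) / 0.28 = ln(4.333) / 0.28 = 1.4663 / 0.28 = 5.237 km

5.24 km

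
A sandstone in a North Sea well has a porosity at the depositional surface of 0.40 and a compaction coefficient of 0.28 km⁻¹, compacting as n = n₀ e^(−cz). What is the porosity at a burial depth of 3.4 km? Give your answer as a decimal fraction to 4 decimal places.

0.1544

n = n₀·exp(−c·z) = 0.4 × exp(−0.28 × 3.4) = 0.4 × exp(−0.952)
  = 0.4 × 0.3860 = 0.1544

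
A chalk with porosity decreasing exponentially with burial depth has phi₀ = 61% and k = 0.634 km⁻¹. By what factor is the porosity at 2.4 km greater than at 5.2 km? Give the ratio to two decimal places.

phi(z₁)/phi(z₂) = e^(−k·z₁)/e^(−k·z₂) = e^{k(z₂−z₁)}
= exp(0.634 × 2.8) = exp(1.775) = 5.9015

5.90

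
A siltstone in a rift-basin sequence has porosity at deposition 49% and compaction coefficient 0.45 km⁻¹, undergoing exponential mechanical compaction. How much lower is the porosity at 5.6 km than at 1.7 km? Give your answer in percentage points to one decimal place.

18.9 percentage points

phi(1.7) = 0.49·e^(−0.45×1.7) = 0.2280
phi(5.6) = 0.49·e^(−0.45×5.6) = 0.0394
Δphi = 0.2280 − 0.0394 = 0.1886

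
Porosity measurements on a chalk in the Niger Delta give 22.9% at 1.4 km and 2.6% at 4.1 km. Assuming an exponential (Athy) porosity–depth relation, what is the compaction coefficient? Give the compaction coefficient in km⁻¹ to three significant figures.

0.806 km⁻¹

Athy: φ(d) = φ₀ e^(−βd) ⇒ φ₁/φ₂ = e^{β(d₂−d₁)} ⇒ β = ln(φ₁/φ₂)/(d₂−d₁)
β = ln(0.229/0.026) / (4.1 − 1.4) = ln(8.808) / 2.7 = 2.1756 / 2.7 = 0.8058 km⁻¹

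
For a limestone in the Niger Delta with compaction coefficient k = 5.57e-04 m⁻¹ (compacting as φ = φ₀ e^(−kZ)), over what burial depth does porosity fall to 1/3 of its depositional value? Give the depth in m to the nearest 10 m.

Working in km (1 km = 1000 m; k in km⁻¹ = k in m⁻¹ × 1000):
φ/φ₀ = 1/3 ⇒ exp(−k·Z) = 1/3 ⇒ Z = ln(3) / k
Z = 1.0986 / 0.557 = 1.972 km

1970 m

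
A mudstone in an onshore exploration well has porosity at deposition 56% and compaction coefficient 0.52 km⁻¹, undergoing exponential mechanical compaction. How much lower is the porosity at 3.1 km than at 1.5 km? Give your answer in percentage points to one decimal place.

phi(1.5) = 0.56·e^(−0.52×1.5) = 0.2567
phi(3.1) = 0.56·e^(−0.52×3.1) = 0.1117
Δphi = 0.2567 − 0.1117 = 0.1450

14.5 percentage points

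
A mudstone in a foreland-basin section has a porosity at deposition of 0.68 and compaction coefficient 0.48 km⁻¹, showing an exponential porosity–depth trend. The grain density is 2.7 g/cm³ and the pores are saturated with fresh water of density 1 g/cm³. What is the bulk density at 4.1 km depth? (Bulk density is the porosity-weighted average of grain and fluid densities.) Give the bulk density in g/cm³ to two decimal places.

2.54 g/cm³

Porosity at depth: phi = 0.68·exp(−0.48×4.1) = 0.68×0.1397 = 0.0950
Bulk density: ρ_b = (1−phi)ρ_g + phi·ρ_f = 0.9050×2.7 + 0.0950×1
       = 2.443 + 0.095 = 2.538 g/cm³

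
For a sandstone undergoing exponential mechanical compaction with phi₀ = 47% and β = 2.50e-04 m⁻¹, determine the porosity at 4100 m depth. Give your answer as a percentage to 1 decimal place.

16.9%

Working in km (1 km = 1000 m; β in km⁻¹ = β in m⁻¹ × 1000):
phi = phi₀·exp(−β·d) = 0.47 × exp(−0.25 × 4.1) = 0.47 × exp(−1.025)
  = 0.47 × 0.3588 = 0.1686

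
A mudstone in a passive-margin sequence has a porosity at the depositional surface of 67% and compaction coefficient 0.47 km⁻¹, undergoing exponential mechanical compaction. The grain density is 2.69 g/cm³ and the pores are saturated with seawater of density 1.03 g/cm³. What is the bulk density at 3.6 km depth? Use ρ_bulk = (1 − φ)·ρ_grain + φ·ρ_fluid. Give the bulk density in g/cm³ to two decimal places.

Porosity at depth: φ = 0.67·exp(−0.47×3.6) = 0.67×0.1842 = 0.1234
Bulk density: ρ_b = (1−φ)ρ_g + φ·ρ_f = 0.8766×2.69 + 0.1234×1.03
       = 2.358 + 0.127 = 2.485 g/cm³

2.49 g/cm³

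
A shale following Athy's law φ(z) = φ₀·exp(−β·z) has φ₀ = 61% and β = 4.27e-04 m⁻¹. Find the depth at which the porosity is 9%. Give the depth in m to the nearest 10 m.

Working in km (1 km = 1000 m; β in km⁻¹ = β in m⁻¹ × 1000):
Invert Athy's law: z = ln(φ₀/φ) / β
z = ln(0.61/0.09) / 0.427 = ln(6.778) / 0.427 = 1.9136 / 0.427 = 4.482 km

4480 m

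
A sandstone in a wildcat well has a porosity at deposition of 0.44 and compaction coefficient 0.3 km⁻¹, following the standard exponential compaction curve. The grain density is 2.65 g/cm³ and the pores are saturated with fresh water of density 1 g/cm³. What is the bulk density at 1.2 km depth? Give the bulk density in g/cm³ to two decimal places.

Porosity at depth: n = 0.44·exp(−0.3×1.2) = 0.44×0.6977 = 0.3070
Bulk density: ρ_b = (1−n)ρ_g + n·ρ_f = 0.6930×2.65 + 0.3070×1
       = 1.837 + 0.307 = 2.143 g/cm³

2.14 g/cm³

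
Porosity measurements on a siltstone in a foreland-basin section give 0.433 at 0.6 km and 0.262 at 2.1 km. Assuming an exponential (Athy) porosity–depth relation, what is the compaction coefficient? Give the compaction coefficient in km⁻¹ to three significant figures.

0.335 km⁻¹

Athy: φ(z) = φ₀ e^(−βz) ⇒ φ₁/φ₂ = e^{β(z₂−z₁)} ⇒ β = ln(φ₁/φ₂)/(z₂−z₁)
β = ln(0.433/0.262) / (2.1 − 0.6) = ln(1.653) / 1.5 = 0.5024 / 1.5 = 0.3349 km⁻¹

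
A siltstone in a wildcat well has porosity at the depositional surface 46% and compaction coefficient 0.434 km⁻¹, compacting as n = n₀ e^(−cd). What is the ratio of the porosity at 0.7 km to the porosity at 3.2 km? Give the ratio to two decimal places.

2.96

n(d₁)/n(d₂) = e^(−c·d₁)/e^(−c·d₂) = e^{c(d₂−d₁)}
= exp(0.434 × 2.5) = exp(1.085) = 2.9594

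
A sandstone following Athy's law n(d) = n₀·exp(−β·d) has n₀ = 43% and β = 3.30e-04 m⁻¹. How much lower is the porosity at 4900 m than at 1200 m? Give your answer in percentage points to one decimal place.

Working in km (1 km = 1000 m; β in km⁻¹ = β in m⁻¹ × 1000):
n(1.2) = 0.43·e^(−0.33×1.2) = 0.2894
n(4.9) = 0.43·e^(−0.33×4.9) = 0.0854
Δn = 0.2894 − 0.0854 = 0.2040

20.4 percentage points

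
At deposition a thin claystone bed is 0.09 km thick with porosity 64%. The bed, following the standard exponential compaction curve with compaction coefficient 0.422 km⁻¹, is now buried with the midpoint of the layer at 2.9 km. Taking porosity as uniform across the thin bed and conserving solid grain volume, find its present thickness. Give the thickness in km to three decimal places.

0.040 km

Porosity at 2.9 km: n = 0.64·exp(−0.422×2.9) = 0.1882
Solid-volume conservation: h(1−n) = h₀(1−n₀) ⇒ h = h₀·(1−n₀)/(1−n)
h = 0.09 × (1 − 0.64)/(1 − 0.1882) = 0.09 × 0.4435 = 0.0399 km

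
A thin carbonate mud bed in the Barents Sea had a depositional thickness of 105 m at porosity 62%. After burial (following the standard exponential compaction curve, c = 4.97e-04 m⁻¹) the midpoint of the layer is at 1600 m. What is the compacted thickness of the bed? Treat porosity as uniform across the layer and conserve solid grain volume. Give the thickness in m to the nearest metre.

55 m

Working in km (1 km = 1000 m; c in km⁻¹ = c in m⁻¹ × 1000):
Porosity at 1.6 km: φ = 0.62·exp(−0.497×1.6) = 0.2799
Solid-volume conservation: h(1−φ) = h₀(1−φ₀) ⇒ h = h₀·(1−φ₀)/(1−φ)
h = 0.105 × (1 − 0.62)/(1 − 0.2799) = 0.105 × 0.5277 = 0.0554 km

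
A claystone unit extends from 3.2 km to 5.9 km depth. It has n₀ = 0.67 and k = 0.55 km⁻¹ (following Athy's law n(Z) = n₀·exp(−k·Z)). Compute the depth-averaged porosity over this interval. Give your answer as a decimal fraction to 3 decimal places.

0.060

⟨n⟩ = (1/(Z₂−Z₁)) ∫ n₀ e^(−kZ) dZ = n₀·(e^(−k·Z₁) − e^(−k·Z₂)) / (k·(Z₂−Z₁))
e^(−0.55×3.2) = 0.1720; e^(−0.55×5.9) = 0.0390
⟨n⟩ = 0.67 × (0.1720 − 0.0390) / (0.55 × 2.7) = 0.67 × 0.0896 = 0.0600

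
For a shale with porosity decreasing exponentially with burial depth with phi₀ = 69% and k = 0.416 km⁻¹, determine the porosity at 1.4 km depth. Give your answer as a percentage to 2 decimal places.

38.54%

phi = phi₀·exp(−k·z) = 0.69 × exp(−0.416 × 1.4) = 0.69 × exp(−0.5824)
  = 0.69 × 0.5586 = 0.3854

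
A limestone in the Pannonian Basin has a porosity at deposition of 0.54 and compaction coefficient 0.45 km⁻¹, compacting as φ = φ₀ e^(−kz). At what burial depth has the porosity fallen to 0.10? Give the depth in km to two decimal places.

3.75 km

Invert Athy's law: z = ln(φ₀/φ) / k
z = ln(0.54/0.1) / 0.45 = ln(5.4) / 0.45 = 1.6864 / 0.45 = 3.748 km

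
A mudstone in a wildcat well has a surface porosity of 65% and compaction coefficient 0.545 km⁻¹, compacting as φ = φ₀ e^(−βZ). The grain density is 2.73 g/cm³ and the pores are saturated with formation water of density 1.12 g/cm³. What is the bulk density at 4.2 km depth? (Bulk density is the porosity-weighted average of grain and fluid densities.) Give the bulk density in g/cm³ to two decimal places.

Porosity at depth: φ = 0.65·exp(−0.545×4.2) = 0.65×0.1014 = 0.0659
Bulk density: ρ_b = (1−φ)ρ_g + φ·ρ_f = 0.9341×2.73 + 0.0659×1.12
       = 2.550 + 0.074 = 2.624 g/cm³

2.62 g/cm³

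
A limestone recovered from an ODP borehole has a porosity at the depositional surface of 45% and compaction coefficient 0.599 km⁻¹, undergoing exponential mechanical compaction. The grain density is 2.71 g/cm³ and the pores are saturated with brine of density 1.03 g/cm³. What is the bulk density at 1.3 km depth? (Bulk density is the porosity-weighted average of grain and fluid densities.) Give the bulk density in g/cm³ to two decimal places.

Porosity at depth: n = 0.45·exp(−0.599×1.3) = 0.45×0.4590 = 0.2066
Bulk density: ρ_b = (1−n)ρ_g + n·ρ_f = 0.7934×2.71 + 0.2066×1.03
       = 2.150 + 0.213 = 2.363 g/cm³

2.36 g/cm³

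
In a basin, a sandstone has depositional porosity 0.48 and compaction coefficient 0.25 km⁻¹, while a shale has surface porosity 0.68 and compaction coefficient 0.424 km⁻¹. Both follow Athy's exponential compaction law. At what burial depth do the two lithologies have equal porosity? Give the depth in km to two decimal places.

Set phi₀ₐ e^(−βₐZ) = phi₀ᵦ e^(−βᵦZ) ⇒ ln(phi₀ₐ/phi₀ᵦ) = (βₐ − βᵦ)·Z
Z = ln(0.48/0.68) / (0.25 − 0.424) = -0.3483 / -0.174 = 2.002 km

2.00 km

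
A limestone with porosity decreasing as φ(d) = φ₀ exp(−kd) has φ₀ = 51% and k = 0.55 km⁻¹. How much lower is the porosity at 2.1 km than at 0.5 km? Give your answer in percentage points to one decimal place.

22.7 percentage points

φ(0.5) = 0.51·e^(−0.55×0.5) = 0.3874
φ(2.1) = 0.51·e^(−0.55×2.1) = 0.1607
Δφ = 0.3874 − 0.1607 = 0.2267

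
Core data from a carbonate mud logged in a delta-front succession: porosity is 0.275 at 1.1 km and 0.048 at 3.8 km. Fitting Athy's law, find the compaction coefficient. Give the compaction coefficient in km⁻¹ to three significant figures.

0.647 km⁻¹

Athy: n(d) = n₀ e^(−cd) ⇒ n₁/n₂ = e^{c(d₂−d₁)} ⇒ c = ln(n₁/n₂)/(d₂−d₁)
c = ln(0.275/0.048) / (3.8 − 1.1) = ln(5.729) / 2.7 = 1.7456 / 2.7 = 0.6465 km⁻¹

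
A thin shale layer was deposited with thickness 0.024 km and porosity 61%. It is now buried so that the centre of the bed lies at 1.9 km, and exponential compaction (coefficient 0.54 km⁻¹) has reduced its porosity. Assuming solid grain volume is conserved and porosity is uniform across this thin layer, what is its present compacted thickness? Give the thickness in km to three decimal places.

Porosity at 1.9 km: n = 0.61·exp(−0.54×1.9) = 0.2186
Solid-volume conservation: h(1−n) = h₀(1−n₀) ⇒ h = h₀·(1−n₀)/(1−n)
h = 0.024 × (1 − 0.61)/(1 − 0.2186) = 0.024 × 0.4991 = 0.0120 km

0.012 km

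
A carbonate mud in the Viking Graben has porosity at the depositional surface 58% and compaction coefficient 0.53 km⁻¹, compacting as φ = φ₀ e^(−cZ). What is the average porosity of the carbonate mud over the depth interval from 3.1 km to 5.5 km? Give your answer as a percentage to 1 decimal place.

⟨φ⟩ = (1/(Z₂−Z₁)) ∫ φ₀ e^(−cZ) dZ = φ₀·(e^(−c·Z₁) − e^(−c·Z₂)) / (c·(Z₂−Z₁))
e^(−0.53×3.1) = 0.1934; e^(−0.53×5.5) = 0.0542
⟨φ⟩ = 0.58 × (0.1934 − 0.0542) / (0.53 × 2.4) = 0.58 × 0.1094 = 0.0635

6.3%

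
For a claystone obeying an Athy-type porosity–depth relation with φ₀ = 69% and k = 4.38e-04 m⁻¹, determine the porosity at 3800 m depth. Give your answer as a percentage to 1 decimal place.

Working in km (1 km = 1000 m; k in km⁻¹ = k in m⁻¹ × 1000):
φ = φ₀·exp(−k·Z) = 0.69 × exp(−0.438 × 3.8) = 0.69 × exp(−1.664)
  = 0.69 × 0.1893 = 0.1306

13.1%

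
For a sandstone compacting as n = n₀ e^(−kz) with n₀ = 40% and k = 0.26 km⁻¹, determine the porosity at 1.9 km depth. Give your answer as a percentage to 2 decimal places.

24.41%

n = n₀·exp(−k·z) = 0.4 × exp(−0.26 × 1.9) = 0.4 × exp(−0.494)
  = 0.4 × 0.6102 = 0.2441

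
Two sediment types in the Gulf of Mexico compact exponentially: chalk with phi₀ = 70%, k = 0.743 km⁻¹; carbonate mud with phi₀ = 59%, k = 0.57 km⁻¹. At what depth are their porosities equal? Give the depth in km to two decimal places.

0.99 km

Set phi₀ₐ e^(−kₐz) = phi₀ᵦ e^(−kᵦz) ⇒ ln(phi₀ₐ/phi₀ᵦ) = (kₐ − kᵦ)·z
z = ln(0.7/0.59) / (0.743 − 0.57) = 0.1710 / 0.173 = 0.988 km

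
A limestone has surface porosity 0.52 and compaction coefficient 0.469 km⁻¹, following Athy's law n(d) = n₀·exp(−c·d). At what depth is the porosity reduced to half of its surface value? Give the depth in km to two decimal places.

n/n₀ = 1/2 ⇒ exp(−c·d) = 1/2 ⇒ d = ln(2) / c
d = 0.6931 / 0.469 = 1.478 km

1.48 km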